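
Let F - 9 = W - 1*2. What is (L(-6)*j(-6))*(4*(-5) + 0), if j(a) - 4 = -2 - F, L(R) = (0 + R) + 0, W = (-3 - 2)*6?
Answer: 3000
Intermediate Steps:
W = -30 (W = -5*6 = -30)
F = -23 (F = 9 + (-30 - 1*2) = 9 + (-30 - 2) = 9 - 32 = -23)
L(R) = R (L(R) = R + 0 = R)
j(a) = 25 (j(a) = 4 + (-2 - 1*(-23)) = 4 + (-2 + 23) = 4 + 21 = 25)
(L(-6)*j(-6))*(4*(-5) + 0) = (-6*25)*(4*(-5) + 0) = -150*(-20 + 0) = -150*(-20) = 3000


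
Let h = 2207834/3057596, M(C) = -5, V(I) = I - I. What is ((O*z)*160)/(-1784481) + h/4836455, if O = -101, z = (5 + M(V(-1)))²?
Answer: 1103917/7393962731090 ≈ 1.4930e-7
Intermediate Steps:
V(I) = 0
z = 0 (z = (5 - 5)² = 0² = 0)
h = 1103917/1528798 (h = 2207834*(1/3057596) = 1103917/1528798 ≈ 0.72208)
((O*z)*160)/(-1784481) + h/4836455 = (-101*0*160)/(-1784481) + (1103917/1528798)/4836455 = (0*160)*(-1/1784481) + (1103917/1528798)*(1/4836455) = 0*(-1/1784481) + 1103917/7393962731090 = 0 + 1103917/7393962731090 = 1103917/7393962731090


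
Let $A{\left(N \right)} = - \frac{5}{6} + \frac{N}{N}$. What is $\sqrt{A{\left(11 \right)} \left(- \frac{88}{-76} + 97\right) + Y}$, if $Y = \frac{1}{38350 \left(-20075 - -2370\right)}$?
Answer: $\frac{\sqrt{245045253601168078305}}{3870224475} \approx 4.0447$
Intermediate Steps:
$A{\left(N \right)} = \frac{1}{6}$ ($A{\left(N \right)} = \left(-5\right) \frac{1}{6} + 1 = - \frac{5}{6} + 1 = \frac{1}{6}$)
$Y = - \frac{1}{678986750}$ ($Y = \frac{1}{38350 \left(-20075 + 2370\right)} = \frac{1}{38350 \left(-17705\right)} = \frac{1}{38350} \left(- \frac{1}{17705}\right) = - \frac{1}{678986750} \approx -1.4728 \cdot 10^{-9}$)
$\sqrt{A{\left(11 \right)} \left(- \frac{88}{-76} + 97\right) + Y} = \sqrt{\frac{- \frac{88}{-76} + 97}{6} - \frac{1}{678986750}} = \sqrt{\frac{\left(-88\right) \left(- \frac{1}{76}\right) + 97}{6} - \frac{1}{678986750}} = \sqrt{\frac{\frac{22}{19} + 97}{6} - \frac{1}{678986750}} = \sqrt{\frac{1}{6} \cdot \frac{1865}{19} - \frac{1}{678986750}} = \sqrt{\frac{1865}{114} - \frac{1}{678986750}} = \sqrt{\frac{316577572159}{19351122375}} = \frac{\sqrt{245045253601168078305}}{3870224475}$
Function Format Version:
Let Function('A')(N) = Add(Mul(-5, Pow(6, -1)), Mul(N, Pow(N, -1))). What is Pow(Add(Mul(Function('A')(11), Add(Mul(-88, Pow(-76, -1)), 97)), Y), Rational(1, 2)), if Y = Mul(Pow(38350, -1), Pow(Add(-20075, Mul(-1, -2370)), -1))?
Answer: Mul(Rational(1, 3870224475), Pow(245045253601168078305, Rational(1, 2))) ≈ 4.0447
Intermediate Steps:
Function('A')(N) = Rational(1, 6) (Function('A')(N) = Add(Mul(-5, Rational(1, 6)), 1) = Add(Rational(-5, 6), 1) = Rational(1, 6))
Y = Rational(-1, 678986750) (Y = Mul(Rational(1, 38350), Pow(Add(-20075, 2370), -1)) = Mul(Rational(1, 38350), Pow(-17705, -1)) = Mul(Rational(1, 38350), Rational(-1, 17705)) = Rational(-1, 678986750) ≈ -1.4728e-9)
Pow(Add(Mul(Function('A')(11), Add(Mul(-88, Pow(-76, -1)), 97)), Y), Rational(1, 2)) = Pow(Add(Mul(Rational(1, 6), Add(Mul(-88, Pow(-76, -1)), 97)), Rational(-1, 678986750)), Rational(1, 2)) = Pow(Add(Mul(Rational(1, 6), Add(Mul(-88, Rational(-1, 76)), 97)), Rational(-1, 678986750)), Rational(1, 2)) = Pow(Add(Mul(Rational(1, 6), Add(Rational(22, 19), 97)), Rational(-1, 678986750)), Rational(1, 2)) = Pow(Add(Mul(Rational(1, 6), Rational(1865, 19)), Rational(-1, 678986750)), Rational(1, 2)) = Pow(Add(Rational(1865, 114), Rational(-1, 678986750)), Rational(1, 2)) = Pow(Rational(316577572159, 19351122375), Rational(1, 2)) = Mul(Rational(1, 3870224475), Pow(245045253601168078305, Rational(1, 2)))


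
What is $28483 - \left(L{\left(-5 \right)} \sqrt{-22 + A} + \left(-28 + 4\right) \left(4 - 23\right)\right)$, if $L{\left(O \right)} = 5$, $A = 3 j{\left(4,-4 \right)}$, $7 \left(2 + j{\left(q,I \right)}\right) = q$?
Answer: $28027 - \frac{10 i \sqrt{322}}{7} \approx 28027.0 - 25.635 i$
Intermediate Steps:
$j{\left(q,I \right)} = -2 + \frac{q}{7}$
$A = - \frac{30}{7}$ ($A = 3 \left(-2 + \frac{1}{7} \cdot 4\right) = 3 \left(-2 + \frac{4}{7}\right) = 3 \left(- \frac{10}{7}\right) = - \frac{30}{7} \approx -4.2857$)
$28483 - \left(L{\left(-5 \right)} \sqrt{-22 + A} + \left(-28 + 4\right) \left(4 - 23\right)\right) = 28483 - \left(5 \sqrt{-22 - \frac{30}{7}} + \left(-28 + 4\right) \left(4 - 23\right)\right) = 28483 - \left(5 \sqrt{- \frac{184}{7}} - -456\right) = 28483 - \left(5 \frac{2 i \sqrt{322}}{7} + 456\right) = 28483 - \left(\frac{10 i \sqrt{322}}{7} + 456\right) = 28483 - \left(456 + \frac{10 i \sqrt{322}}{7}\right) = 28027 - \frac{10 i \sqrt{322}}{7}$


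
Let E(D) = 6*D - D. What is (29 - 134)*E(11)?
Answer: -5775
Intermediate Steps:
E(D) = 5*D
(29 - 134)*E(11) = (29 - 134)*(5*11) = -105*55 = -5775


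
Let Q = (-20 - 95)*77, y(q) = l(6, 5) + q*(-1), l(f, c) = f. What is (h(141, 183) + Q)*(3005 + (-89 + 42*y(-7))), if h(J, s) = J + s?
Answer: -29534322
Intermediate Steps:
y(q) = 6 - q (y(q) = 6 + q*(-1) = 6 - q)
Q = -8855 (Q = -115*77 = -8855)
(h(141, 183) + Q)*(3005 + (-89 + 42*y(-7))) = ((141 + 183) - 8855)*(3005 + (-89 + 42*(6 - 1*(-7)))) = (324 - 8855)*(3005 + (-89 + 42*(6 + 7))) = -8531*(3005 + (-89 + 42*13)) = -8531*(3005 + (-89 + 546)) = -8531*(3005 + 457) = -8531*3462 = -29534322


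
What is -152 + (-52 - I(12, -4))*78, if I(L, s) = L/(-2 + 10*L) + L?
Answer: -303964/59 ≈ -5151.9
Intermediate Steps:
I(L, s) = L + L/(-2 + 10*L) (I(L, s) = L/(-2 + 10*L) + L = L + L/(-2 + 10*L))
-152 + (-52 - I(12, -4))*78 = -152 + (-52 - 12*(-1 + 10*12)/(2*(-1 + 5*12)))*78 = -152 + (-52 - 12*(-1 + 120)/(2*(-1 + 60)))*78 = -152 + (-52 - 12*119/(2*59))*78 = -152 + (-52 - 1*714/59)*78 = -152 + (-52 - 714/59)*78 = -152 - 3782/59*78 = -152 - 294996/59 = -303964/59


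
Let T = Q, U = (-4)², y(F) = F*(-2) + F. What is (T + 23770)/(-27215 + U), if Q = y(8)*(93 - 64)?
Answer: -23538/27199 ≈ -0.86540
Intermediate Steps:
y(F) = -F (y(F) = -2*F + F = -F)
U = 16
Q = -232 (Q = (-1*8)*(93 - 64) = -8*29 = -232)
T = -232
(T + 23770)/(-27215 + U) = (-232 + 23770)/(-27215 + 16) = 23538/(-27199) = 23538*(-1/27199) = -23538/27199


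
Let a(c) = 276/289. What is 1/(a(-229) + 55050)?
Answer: 289/15909726 ≈ 1.8165e-5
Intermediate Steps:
a(c) = 276/289 (a(c) = 276*(1/289) = 276/289)
1/(a(-229) + 55050) = 1/(276/289 + 55050) = 1/(15909726/289) = 289/15909726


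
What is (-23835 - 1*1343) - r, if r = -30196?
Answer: 5018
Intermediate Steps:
(-23835 - 1*1343) - r = (-23835 - 1*1343) - 1*(-30196) = (-23835 - 1343) + 30196 = -25178 + 30196 = 5018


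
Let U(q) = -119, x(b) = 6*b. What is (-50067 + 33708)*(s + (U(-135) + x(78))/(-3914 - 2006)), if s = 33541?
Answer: -3248281827189/5920 ≈ -5.4870e+8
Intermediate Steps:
(-50067 + 33708)*(s + (U(-135) + x(78))/(-3914 - 2006)) = (-50067 + 33708)*(33541 + (-119 + 6*78)/(-3914 - 2006)) = -16359*(33541 + (-119 + 468)/(-5920)) = -16359*(33541 + 349*(-1/5920)) = -16359*(33541 - 349/5920) = -16359*198562371/5920 = -3248281827189/5920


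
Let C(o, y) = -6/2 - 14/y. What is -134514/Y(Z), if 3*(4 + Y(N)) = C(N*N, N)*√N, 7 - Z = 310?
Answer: 1467278712/844657 - 361170090*I*√303/844657 ≈ 1737.1 - 7443.1*I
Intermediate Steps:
C(o, y) = -3 - 14/y (C(o, y) = -6*½ - 14/y = -3 - 14/y)
Z = -303 (Z = 7 - 1*310 = 7 - 310 = -303)
Y(N) = -4 + √N*(-3 - 14/N)/3 (Y(N) = -4 + ((-3 - 14/N)*√N)/3 = -4 + (√N*(-3 - 14/N))/3 = -4 + √N*(-3 - 14/N)/3)
-134514/Y(Z) = -134514/(-4 - √(-303) - (-14)*I*√303/909) = -134514/(-4 - I*√303 - (-14)*I*√303/909) = -134514/(-4 - I*√303 + 14*I*√303/909) = -134514/(-4 - 895*I*√303/909)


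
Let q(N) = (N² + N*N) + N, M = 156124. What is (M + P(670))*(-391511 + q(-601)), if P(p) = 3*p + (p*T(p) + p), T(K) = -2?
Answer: 52008784560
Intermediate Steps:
q(N) = N + 2*N² (q(N) = (N² + N²) + N = 2*N² + N = N + 2*N²)
P(p) = 2*p (P(p) = 3*p + (p*(-2) + p) = 3*p + (-2*p + p) = 3*p - p = 2*p)
(M + P(670))*(-391511 + q(-601)) = (156124 + 2*670)*(-391511 - 601*(1 + 2*(-601))) = (156124 + 1340)*(-391511 - 601*(1 - 1202)) = 157464*(-391511 - 601*(-1201)) = 157464*(-391511 + 721801) = 157464*330290 = 52008784560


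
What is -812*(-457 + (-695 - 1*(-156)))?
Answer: 808752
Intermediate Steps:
-812*(-457 + (-695 - 1*(-156))) = -812*(-457 + (-695 + 156)) = -812*(-457 - 539) = -812*(-996) = 808752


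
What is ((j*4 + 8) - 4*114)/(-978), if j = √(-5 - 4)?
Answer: 224/489 - 2*I/163 ≈ 0.45808 - 0.01227*I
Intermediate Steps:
j = 3*I (j = √(-9) = 3*I ≈ 3.0*I)
((j*4 + 8) - 4*114)/(-978) = (((3*I)*4 + 8) - 4*114)/(-978) = ((12*I + 8) - 456)*(-1/978) = ((8 + 12*I) - 456)*(-1/978) = (-448 + 12*I)*(-1/978) = 224/489 - 2*I/163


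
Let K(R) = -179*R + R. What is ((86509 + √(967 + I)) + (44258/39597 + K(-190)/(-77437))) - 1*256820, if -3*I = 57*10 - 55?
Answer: -522217913962273/3066272889 + √7158/3 ≈ -1.7028e+5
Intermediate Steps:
K(R) = -178*R
I = -515/3 (I = -(57*10 - 55)/3 = -(570 - 55)/3 = -⅓*515 = -515/3 ≈ -171.67)
((86509 + √(967 + I)) + (44258/39597 + K(-190)/(-77437))) - 1*256820 = ((86509 + √(967 - 515/3)) + (44258/39597 - 178*(-190)/(-77437))) - 1*256820 = ((86509 + √(2386/3)) + (44258*(1/39597) + 33820*(-1/77437))) - 256820 = ((86509 + √7158/3) + (44258/39597 - 33820/77437)) - 256820 = ((86509 + √7158/3) + 2088036206/3066272889) - 256820 = (265262289390707/3066272889 + √7158/3) - 256820 = -522217913962273/3066272889 + √7158/3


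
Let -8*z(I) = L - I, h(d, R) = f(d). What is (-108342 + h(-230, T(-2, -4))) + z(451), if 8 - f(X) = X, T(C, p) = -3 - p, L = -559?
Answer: -431911/4 ≈ -1.0798e+5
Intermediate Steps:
f(X) = 8 - X
h(d, R) = 8 - d
z(I) = 559/8 + I/8 (z(I) = -(-559 - I)/8 = 559/8 + I/8)
(-108342 + h(-230, T(-2, -4))) + z(451) = (-108342 + (8 - 1*(-230))) + (559/8 + (1/8)*451) = (-108342 + (8 + 230)) + (559/8 + 451/8) = (-108342 + 238) + 505/4 = -108104 + 505/4 = -431911/4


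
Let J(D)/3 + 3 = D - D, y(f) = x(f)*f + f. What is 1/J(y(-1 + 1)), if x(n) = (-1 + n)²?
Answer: -⅑ ≈ -0.11111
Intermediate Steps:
y(f) = f + f*(-1 + f)² (y(f) = (-1 + f)²*f + f = f*(-1 + f)² + f = f + f*(-1 + f)²)
J(D) = -9 (J(D) = -9 + 3*(D - D) = -9 + 3*0 = -9 + 0 = -9)
1/J(y(-1 + 1)) = 1/(-9) = -⅑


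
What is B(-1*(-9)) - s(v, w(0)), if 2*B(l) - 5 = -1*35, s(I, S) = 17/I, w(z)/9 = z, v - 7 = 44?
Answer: -46/3 ≈ -15.333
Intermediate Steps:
v = 51 (v = 7 + 44 = 51)
w(z) = 9*z
B(l) = -15 (B(l) = 5/2 + (-1*35)/2 = 5/2 + (½)*(-35) = 5/2 - 35/2 = -15)
B(-1*(-9)) - s(v, w(0)) = -15 - 17/51 = -15 - 1*⅓ = -15 - ⅓ = -46/3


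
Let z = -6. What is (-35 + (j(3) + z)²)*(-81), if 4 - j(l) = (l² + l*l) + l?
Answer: -40014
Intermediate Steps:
j(l) = 4 - l - 2*l² (j(l) = 4 - ((l² + l*l) + l) = 4 - ((l² + l²) + l) = 4 - (2*l² + l) = 4 - (l + 2*l²) = 4 + (-l - 2*l²) = 4 - l - 2*l²)
(-35 + (j(3) + z)²)*(-81) = (-35 + ((4 - 1*3 - 2*3²) - 6)²)*(-81) = (-35 + ((4 - 3 - 2*9) - 6)²)*(-81) = (-35 + ((4 - 3 - 18) - 6)²)*(-81) = (-35 + (-17 - 6)²)*(-81) = (-35 + (-23)²)*(-81) = (-35 + 529)*(-81) = 494*(-81) = -40014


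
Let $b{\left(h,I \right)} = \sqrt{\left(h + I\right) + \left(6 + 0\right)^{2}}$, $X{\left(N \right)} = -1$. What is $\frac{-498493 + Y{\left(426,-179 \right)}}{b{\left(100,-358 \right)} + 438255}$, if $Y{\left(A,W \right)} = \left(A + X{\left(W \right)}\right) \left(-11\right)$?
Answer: $- \frac{73505297280}{64022481749} + \frac{503168 i \sqrt{222}}{192067445247} \approx -1.1481 + 3.9033 \cdot 10^{-5} i$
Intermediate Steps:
$Y{\left(A,W \right)} = 11 - 11 A$ ($Y{\left(A,W \right)} = \left(A - 1\right) \left(-11\right) = \left(-1 + A\right) \left(-11\right) = 11 - 11 A$)
$b{\left(h,I \right)} = \sqrt{36 + I + h}$ ($b{\left(h,I \right)} = \sqrt{\left(I + h\right) + 6^{2}} = \sqrt{\left(I + h\right) + 36} = \sqrt{36 + I + h}$)
$\frac{-498493 + Y{\left(426,-179 \right)}}{b{\left(100,-358 \right)} + 438255} = \frac{-498493 + \left(11 - 4686\right)}{\sqrt{36 - 358 + 100} + 438255} = \frac{-498493 + \left(11 - 4686\right)}{\sqrt{-222} + 438255} = \frac{-498493 - 4675}{i \sqrt{222} + 438255} = - \frac{503168}{438255 + i \sqrt{222}}$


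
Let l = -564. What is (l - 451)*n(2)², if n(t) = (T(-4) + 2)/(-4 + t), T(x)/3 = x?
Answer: -25375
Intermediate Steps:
T(x) = 3*x
n(t) = -10/(-4 + t) (n(t) = (3*(-4) + 2)/(-4 + t) = (-12 + 2)/(-4 + t) = -10/(-4 + t))
(l - 451)*n(2)² = (-564 - 451)*(-10/(-4 + 2))² = -1015*(-10/(-2))² = -1015*(-10*(-½))² = -1015*5² = -1015*25 = -25375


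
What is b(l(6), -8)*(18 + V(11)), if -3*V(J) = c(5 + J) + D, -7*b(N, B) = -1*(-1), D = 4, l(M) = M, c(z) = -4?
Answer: -18/7 ≈ -2.5714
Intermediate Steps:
b(N, B) = -⅐ (b(N, B) = -(-1)*(-1)/7 = -⅐*1 = -⅐)
V(J) = 0 (V(J) = -(-4 + 4)/3 = -⅓*0 = 0)
b(l(6), -8)*(18 + V(11)) = -(18 + 0)/7 = -⅐*18 = -18/7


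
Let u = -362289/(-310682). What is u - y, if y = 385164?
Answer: -119663159559/310682 ≈ -3.8516e+5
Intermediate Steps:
u = 362289/310682 (u = -362289*(-1/310682) = 362289/310682 ≈ 1.1661)
u - y = 362289/310682 - 1*385164 = 362289/310682 - 385164 = -119663159559/310682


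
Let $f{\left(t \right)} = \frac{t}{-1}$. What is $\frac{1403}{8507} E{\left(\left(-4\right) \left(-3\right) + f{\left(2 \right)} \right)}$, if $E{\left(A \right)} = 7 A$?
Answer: $\frac{98210}{8507} \approx 11.545$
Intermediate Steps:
$f{\left(t \right)} = - t$ ($f{\left(t \right)} = t \left(-1\right) = - t$)
$\frac{1403}{8507} E{\left(\left(-4\right) \left(-3\right) + f{\left(2 \right)} \right)} = \frac{1403}{8507} \cdot 7 \left(\left(-4\right) \left(-3\right) - 2\right) = 1403 \cdot \frac{1}{8507} \cdot 7 \left(12 - 2\right) = \frac{1403 \cdot 7 \cdot 10}{8507} = \frac{1403}{8507} \cdot 70 = \frac{98210}{8507}$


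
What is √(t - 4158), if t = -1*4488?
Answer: I*√8646 ≈ 92.984*I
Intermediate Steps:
t = -4488
√(t - 4158) = √(-4488 - 4158) = √(-8646) = I*√8646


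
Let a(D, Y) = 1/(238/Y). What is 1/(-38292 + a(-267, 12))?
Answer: -119/4556742 ≈ -2.6115e-5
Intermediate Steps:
a(D, Y) = Y/238
1/(-38292 + a(-267, 12)) = 1/(-38292 + (1/238)*12) = 1/(-38292 + 6/119) = 1/(-4556742/119) = -119/4556742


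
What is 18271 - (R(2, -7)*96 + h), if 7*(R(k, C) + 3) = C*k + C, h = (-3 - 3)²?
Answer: 18811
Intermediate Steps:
h = 36 (h = (-6)² = 36)
R(k, C) = -3 + C/7 + C*k/7 (R(k, C) = -3 + (C*k + C)/7 = -3 + (C + C*k)/7 = -3 + (C/7 + C*k/7) = -3 + C/7 + C*k/7)
18271 - (R(2, -7)*96 + h) = 18271 - ((-3 + (⅐)*(-7) + (⅐)*(-7)*2)*96 + 36) = 18271 - ((-3 - 1 - 2)*96 + 36) = 18271 - (-6*96 + 36) = 18271 - (-576 + 36) = 18271 - 1*(-540) = 18271 + 540 = 18811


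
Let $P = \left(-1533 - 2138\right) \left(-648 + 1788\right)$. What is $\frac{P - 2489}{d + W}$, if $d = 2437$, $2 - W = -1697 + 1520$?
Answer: $- \frac{4187429}{2616} \approx -1600.7$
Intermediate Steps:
$W = 179$ ($W = 2 - \left(-1697 + 1520\right) = 2 - -177 = 2 + 177 = 179$)
$P = -4184940$ ($P = \left(-3671\right) 1140 = -4184940$)
$\frac{P - 2489}{d + W} = \frac{-4184940 - 2489}{2437 + 179} = - \frac{4187429}{2616}$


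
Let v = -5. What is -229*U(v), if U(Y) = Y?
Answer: 1145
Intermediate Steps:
-229*U(v) = -229*(-5) = 1145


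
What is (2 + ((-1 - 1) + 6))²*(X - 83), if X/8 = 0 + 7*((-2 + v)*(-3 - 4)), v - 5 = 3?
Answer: -87660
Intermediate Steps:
v = 8 (v = 5 + 3 = 8)
X = -2352 (X = 8*(0 + 7*((-2 + 8)*(-3 - 4))) = 8*(0 + 7*(6*(-7))) = 8*(0 + 7*(-42)) = 8*(0 - 294) = 8*(-294) = -2352)
(2 + ((-1 - 1) + 6))²*(X - 83) = (2 + ((-1 - 1) + 6))²*(-2352 - 83) = (2 + (-2 + 6))²*(-2435) = (2 + 4)²*(-2435) = 6²*(-2435) = 36*(-2435) = -87660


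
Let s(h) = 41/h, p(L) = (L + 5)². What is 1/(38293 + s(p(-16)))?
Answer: 121/4633494 ≈ 2.6114e-5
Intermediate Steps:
p(L) = (5 + L)²
1/(38293 + s(p(-16))) = 1/(38293 + 41/((5 - 16)²)) = 1/(38293 + 41/((-11)²)) = 1/(38293 + 41/121) = 1/(4633494/121) = 121/4633494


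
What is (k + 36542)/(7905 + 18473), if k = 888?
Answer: 18715/13189 ≈ 1.4190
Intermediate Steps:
(k + 36542)/(7905 + 18473) = (888 + 36542)/(7905 + 18473) = 37430/26378 = 37430*(1/26378) = 18715/13189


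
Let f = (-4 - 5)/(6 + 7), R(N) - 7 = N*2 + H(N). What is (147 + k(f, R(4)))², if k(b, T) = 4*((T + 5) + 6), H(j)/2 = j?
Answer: 80089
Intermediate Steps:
H(j) = 2*j
R(N) = 7 + 4*N (R(N) = 7 + (N*2 + 2*N) = 7 + (2*N + 2*N) = 7 + 4*N)
f = -9/13 ≈ -0.69231
k(b, T) = 44 + 4*T (k(b, T) = 4*((5 + T) + 6) = 4*(11 + T) = 44 + 4*T)
(147 + k(f, R(4)))² = (147 + (44 + 4*(7 + 4*4)))² = (147 + (44 + 4*(7 + 16)))² = (147 + (44 + 4*23))² = (147 + (44 + 92))² = (147 + 136)² = 283² = 80089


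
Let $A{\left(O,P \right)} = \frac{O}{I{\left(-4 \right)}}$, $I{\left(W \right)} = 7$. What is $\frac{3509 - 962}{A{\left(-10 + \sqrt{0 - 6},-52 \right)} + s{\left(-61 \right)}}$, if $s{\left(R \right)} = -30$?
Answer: $- \frac{1961190}{24203} - \frac{17829 i \sqrt{6}}{48406} \approx -81.031 - 0.9022 i$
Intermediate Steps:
$A{\left(O,P \right)} = \frac{O}{7}$
$\frac{3509 - 962}{A{\left(-10 + \sqrt{0 - 6},-52 \right)} + s{\left(-61 \right)}} = \frac{3509 - 962}{\frac{-10 + \sqrt{0 - 6}}{7} - 30} = \frac{2547}{\frac{-10 + \sqrt{-6}}{7} - 30} = \frac{2547}{\frac{-10 + i \sqrt{6}}{7} - 30} = \frac{2547}{\left(- \frac{10}{7} + \frac{i \sqrt{6}}{7}\right) - 30} = \frac{2547}{- \frac{220}{7} + \frac{i \sqrt{6}}{7}}$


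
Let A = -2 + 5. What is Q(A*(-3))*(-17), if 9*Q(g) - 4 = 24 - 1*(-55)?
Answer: -1411/9 ≈ -156.78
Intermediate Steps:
A = 3
Q(g) = 83/9 (Q(g) = 4/9 + (24 - 1*(-55))/9 = 4/9 + (24 + 55)/9 = 4/9 + (⅑)*79 = 4/9 + 79/9 = 83/9)
Q(A*(-3))*(-17) = (83/9)*(-17) = -1411/9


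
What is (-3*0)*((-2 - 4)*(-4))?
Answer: 0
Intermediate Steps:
(-3*0)*((-2 - 4)*(-4)) = 0*(-6*(-4)) = 0*24 = 0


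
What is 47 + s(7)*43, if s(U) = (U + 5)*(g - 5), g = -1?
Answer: -3049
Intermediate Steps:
s(U) = -30 - 6*U (s(U) = (U + 5)*(-1 - 5) = (5 + U)*(-6) = -30 - 6*U)
47 + s(7)*43 = 47 + (-30 - 6*7)*43 = 47 + (-30 - 42)*43 = 47 - 72*43 = 47 - 3096 = -3049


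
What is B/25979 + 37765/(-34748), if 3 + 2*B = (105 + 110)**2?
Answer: -25433701/128959756 ≈ -0.19722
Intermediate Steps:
B = 23111 (B = -3/2 + (105 + 110)**2/2 = -3/2 + (1/2)*215**2 = -3/2 + (1/2)*46225 = -3/2 + 46225/2 = 23111)
B/25979 + 37765/(-34748) = 23111/25979 + 37765/(-34748) = 23111*(1/25979) + 37765*(-1/34748) = 23111/25979 - 5395/4964 = -25433701/128959756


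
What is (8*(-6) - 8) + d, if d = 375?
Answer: 319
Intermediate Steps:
(8*(-6) - 8) + d = (8*(-6) - 8) + 375 = (-48 - 8) + 375 = -56 + 375 = 319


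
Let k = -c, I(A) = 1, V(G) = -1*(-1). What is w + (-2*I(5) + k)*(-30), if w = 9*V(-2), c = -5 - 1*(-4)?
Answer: 39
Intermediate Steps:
c = -1 (c = -5 + 4 = -1)
V(G) = 1
k = 1 (k = -1*(-1) = 1)
w = 9 (w = 9*1 = 9)
w + (-2*I(5) + k)*(-30) = 9 + (-2*1 + 1)*(-30) = 9 + (-2 + 1)*(-30) = 9 - 1*(-30) = 9 + 30 = 39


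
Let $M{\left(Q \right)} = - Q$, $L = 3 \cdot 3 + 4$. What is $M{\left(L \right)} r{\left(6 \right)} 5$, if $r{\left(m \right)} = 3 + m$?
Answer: $-585$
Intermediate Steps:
$L = 13$ ($L = 9 + 4 = 13$)
$M{\left(L \right)} r{\left(6 \right)} 5 = \left(-1\right) 13 \left(3 + 6\right) 5 = \left(-13\right) 9 \cdot 5 = \left(-117\right) 5 = -585$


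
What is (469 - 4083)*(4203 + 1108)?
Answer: -19193954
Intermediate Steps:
(469 - 4083)*(4203 + 1108) = -3614*5311 = -19193954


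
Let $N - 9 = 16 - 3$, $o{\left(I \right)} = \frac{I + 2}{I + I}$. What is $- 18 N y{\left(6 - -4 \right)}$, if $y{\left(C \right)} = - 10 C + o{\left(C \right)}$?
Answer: $\frac{196812}{5} \approx 39362.0$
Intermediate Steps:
$o{\left(I \right)} = \frac{2 + I}{2 I}$
$y{\left(C \right)} = - 10 C + \frac{2 + C}{2 C}$
$N = 22$ ($N = 9 + \left(16 - 3\right) = 9 + 13 = 22$)
$- 18 N y{\left(6 - -4 \right)} = \left(-18\right) 22 \left(\frac{1}{2} + \frac{1}{6 - -4} - 10 \left(6 - -4\right)\right) = - 396 \left(\frac{1}{2} + \frac{1}{6 + 4} - 10 \left(6 + 4\right)\right) = - 396 \left(\frac{1}{2} + \frac{1}{10} - 100\right) = \left(-396\right) \left(- \frac{497}{5}\right) = \frac{196812}{5}$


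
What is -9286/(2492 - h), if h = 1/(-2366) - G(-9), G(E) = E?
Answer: -21970676/5874779 ≈ -3.7398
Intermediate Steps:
h = 21293/2366 (h = 1/(-2366) - 1*(-9) = -1/2366 + 9 = 21293/2366 ≈ 8.9996)
-9286/(2492 - h) = -9286/(2492 - 1*21293/2366) = -9286/(2492 - 21293/2366) = -9286/5874779/2366 = -9286*2366/5874779 = -21970676/5874779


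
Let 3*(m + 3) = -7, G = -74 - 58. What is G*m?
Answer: 704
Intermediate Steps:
G = -132
m = -16/3 (m = -3 + (⅓)*(-7) = -3 - 7/3 = -16/3 ≈ -5.3333)
G*m = -132*(-16/3) = 704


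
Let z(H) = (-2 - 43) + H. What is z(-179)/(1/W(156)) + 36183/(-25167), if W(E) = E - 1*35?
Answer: -227387517/8389 ≈ -27105.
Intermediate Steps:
W(E) = -35 + E (W(E) = E - 35 = -35 + E)
z(H) = -45 + H
z(-179)/(1/W(156)) + 36183/(-25167) = (-45 - 179)/(1/(-35 + 156)) + 36183/(-25167) = -224/(1/121) + 36183*(-1/25167) = -224/1/121 - 12061/8389 = -224*121 - 12061/8389 = -27104 - 12061/8389 = -227387517/8389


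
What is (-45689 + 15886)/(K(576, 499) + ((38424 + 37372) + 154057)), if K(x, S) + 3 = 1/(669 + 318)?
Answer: -29415561/226861951 ≈ -0.12966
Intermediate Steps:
K(x, S) = -2960/987 (K(x, S) = -3 + 1/(669 + 318) = -3 + 1/987 = -2960/987)
(-45689 + 15886)/(K(576, 499) + ((38424 + 37372) + 154057)) = (-45689 + 15886)/(-2960/987 + ((38424 + 37372) + 154057)) = -29803/(-2960/987 + (75796 + 154057)) = -29803/(-2960/987 + 229853) = -29803/226861951/987 = -29803*987/226861951 = -29415561/226861951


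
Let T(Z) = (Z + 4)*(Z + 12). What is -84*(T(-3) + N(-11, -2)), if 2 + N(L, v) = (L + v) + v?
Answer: 672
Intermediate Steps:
T(Z) = (4 + Z)*(12 + Z)
N(L, v) = -2 + L + 2*v (N(L, v) = -2 + ((L + v) + v) = -2 + (L + 2*v) = -2 + L + 2*v)
-84*(T(-3) + N(-11, -2)) = -84*((48 + (-3)² + 16*(-3)) + (-2 - 11 + 2*(-2))) = -84*((48 + 9 - 48) + (-2 - 11 - 4)) = -84*(9 - 17) = -84*(-8) = 672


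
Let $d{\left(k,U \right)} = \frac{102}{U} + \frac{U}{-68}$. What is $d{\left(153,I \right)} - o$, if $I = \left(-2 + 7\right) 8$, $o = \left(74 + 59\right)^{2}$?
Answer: $- \frac{6013593}{340} \approx -17687.0$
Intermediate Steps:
$o = 17689$ ($o = 133^{2} = 17689$)
$I = 40$ ($I = 5 \cdot 8 = 40$)
$d{\left(k,U \right)} = \frac{102}{U} - \frac{U}{68}$ ($d{\left(k,U \right)} = \frac{102}{U} + U \left(- \frac{1}{68}\right) = \frac{102}{U} - \frac{U}{68}$)
$d{\left(153,I \right)} - o = \left(\frac{102}{40} - \frac{10}{17}\right) - 17689 = \left(102 \cdot \frac{1}{40} - \frac{10}{17}\right) - 17689 = \left(\frac{51}{20} - \frac{10}{17}\right) - 17689 = \frac{667}{340} - 17689 = - \frac{6013593}{340}$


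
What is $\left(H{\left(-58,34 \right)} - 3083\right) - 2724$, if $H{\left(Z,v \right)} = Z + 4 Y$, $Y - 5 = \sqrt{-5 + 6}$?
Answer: $-5841$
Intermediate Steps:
$Y = 6$ ($Y = 5 + \sqrt{-5 + 6} = 5 + \sqrt{1} = 5 + 1 = 6$)
$H{\left(Z,v \right)} = 24 + Z$ ($H{\left(Z,v \right)} = Z + 4 \cdot 6 = Z + 24 = 24 + Z$)
$\left(H{\left(-58,34 \right)} - 3083\right) - 2724 = \left(\left(24 - 58\right) - 3083\right) - 2724 = \left(-34 - 3083\right) - 2724 = -3117 - 2724 = -5841$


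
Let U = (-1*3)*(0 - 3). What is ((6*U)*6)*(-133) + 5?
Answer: -43087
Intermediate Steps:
U = 9 (U = -3*(-3) = 9)
((6*U)*6)*(-133) + 5 = ((6*9)*6)*(-133) + 5 = (54*6)*(-133) + 5 = 324*(-133) + 5 = -43092 + 5 = -43087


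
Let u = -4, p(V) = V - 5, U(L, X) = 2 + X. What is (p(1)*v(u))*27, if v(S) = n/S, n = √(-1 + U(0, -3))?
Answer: 27*I*√2 ≈ 38.184*I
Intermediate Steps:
p(V) = -5 + V
n = I*√2 (n = √(-1 + (2 - 3)) = √(-1 - 1) = √(-2) = I*√2 ≈ 1.4142*I)
v(S) = I*√2/S (v(S) = (I*√2)/S = I*√2/S)
(p(1)*v(u))*27 = ((-5 + 1)*(I*√2/(-4)))*27 = -4*I*√2*(-1)/4*27 = -(-1)*I*√2*27 = (I*√2)*27 = 27*I*√2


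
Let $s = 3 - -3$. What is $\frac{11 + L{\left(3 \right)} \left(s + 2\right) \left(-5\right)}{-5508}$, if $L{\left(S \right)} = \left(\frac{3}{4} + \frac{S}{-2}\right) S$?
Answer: $- \frac{101}{5508} \approx -0.018337$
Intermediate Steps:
$s = 6$ ($s = 3 + 3 = 6$)
$L{\left(S \right)} = S \left(\frac{3}{4} - \frac{S}{2}\right)$ ($L{\left(S \right)} = \left(3 \cdot \frac{1}{4} + S \left(- \frac{1}{2}\right)\right) S = \left(\frac{3}{4} - \frac{S}{2}\right) S = S \left(\frac{3}{4} - \frac{S}{2}\right)$)
$\frac{11 + L{\left(3 \right)} \left(s + 2\right) \left(-5\right)}{-5508} = \frac{11 + \frac{1}{4} \cdot 3 \left(3 - 6\right) \left(6 + 2\right) \left(-5\right)}{-5508} = \left(11 + \frac{1}{4} \cdot 3 \left(3 - 6\right) 8 \left(-5\right)\right) \left(- \frac{1}{5508}\right) = \left(11 + \frac{1}{4} \cdot 3 \left(-3\right) \left(-40\right)\right) \left(- \frac{1}{5508}\right) = \left(11 - -90\right) \left(- \frac{1}{5508}\right) = \left(11 + 90\right) \left(- \frac{1}{5508}\right) = 101 \left(- \frac{1}{5508}\right) = - \frac{101}{5508}$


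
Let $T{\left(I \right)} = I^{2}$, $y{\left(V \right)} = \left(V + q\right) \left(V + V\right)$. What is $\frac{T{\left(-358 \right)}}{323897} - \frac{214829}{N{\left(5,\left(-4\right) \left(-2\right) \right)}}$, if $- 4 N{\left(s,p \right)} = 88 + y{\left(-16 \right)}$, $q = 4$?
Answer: $\frac{69597591965}{38219846} \approx 1821.0$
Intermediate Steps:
$y{\left(V \right)} = 2 V \left(4 + V\right)$ ($y{\left(V \right)} = \left(V + 4\right) \left(V + V\right) = \left(4 + V\right) 2 V = 2 V \left(4 + V\right)$)
$N{\left(s,p \right)} = -118$ ($N{\left(s,p \right)} = - \frac{88 + 2 \left(-16\right) \left(4 - 16\right)}{4} = - \frac{88 + 2 \left(-16\right) \left(-12\right)}{4} = - \frac{88 + 384}{4} = \left(- \frac{1}{4}\right) 472 = -118$)
$\frac{T{\left(-358 \right)}}{323897} - \frac{214829}{N{\left(5,\left(-4\right) \left(-2\right) \right)}} = \frac{\left(-358\right)^{2}}{323897} - \frac{214829}{-118} = 128164 \cdot \frac{1}{323897} - - \frac{214829}{118} = \frac{128164}{323897} + \frac{214829}{118} = \frac{69597591965}{38219846}$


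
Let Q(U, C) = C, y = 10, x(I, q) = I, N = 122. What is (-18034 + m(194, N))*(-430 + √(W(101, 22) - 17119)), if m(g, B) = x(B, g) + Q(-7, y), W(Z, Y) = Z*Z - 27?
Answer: 7697860 - 17902*I*√6945 ≈ 7.6979e+6 - 1.4919e+6*I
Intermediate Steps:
W(Z, Y) = -27 + Z² (W(Z, Y) = Z² - 27 = -27 + Z²)
m(g, B) = 10 + B (m(g, B) = B + 10 = 10 + B)
(-18034 + m(194, N))*(-430 + √(W(101, 22) - 17119)) = (-18034 + (10 + 122))*(-430 + √((-27 + 101²) - 17119)) = (-18034 + 132)*(-430 + √((-27 + 10201) - 17119)) = -17902*(-430 + √(10174 - 17119)) = -17902*(-430 + √(-6945)) = -17902*(-430 + I*√6945) = 7697860 - 17902*I*√6945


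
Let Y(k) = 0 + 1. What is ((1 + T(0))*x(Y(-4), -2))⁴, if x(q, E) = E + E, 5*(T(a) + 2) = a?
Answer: 256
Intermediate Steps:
Y(k) = 1
T(a) = -2 + a/5
x(q, E) = 2*E
((1 + T(0))*x(Y(-4), -2))⁴ = ((1 + (-2 + (⅕)*0))*(2*(-2)))⁴ = ((1 + (-2 + 0))*(-4))⁴ = ((1 - 2)*(-4))⁴ = (-1*(-4))⁴ = 4⁴ = 256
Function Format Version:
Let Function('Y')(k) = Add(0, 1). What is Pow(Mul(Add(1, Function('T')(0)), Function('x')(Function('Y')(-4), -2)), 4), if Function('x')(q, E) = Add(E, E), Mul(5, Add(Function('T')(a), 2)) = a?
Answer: 256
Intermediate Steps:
Function('Y')(k) = 1
Function('T')(a) = Add(-2, Mul(Rational(1, 5), a))
Function('x')(q, E) = Mul(2, E)
Pow(Mul(Add(1, Function('T')(0)), Function('x')(Function('Y')(-4), -2)), 4) = Pow(Mul(Add(1, Add(-2, Mul(Rational(1, 5), 0))), Mul(2, -2)), 4) = Pow(Mul(Add(1, Add(-2, 0)), -4), 4) = Pow(Mul(Add(1, -2), -4), 4) = Pow(Mul(-1, -4), 4) = Pow(4, 4) = 256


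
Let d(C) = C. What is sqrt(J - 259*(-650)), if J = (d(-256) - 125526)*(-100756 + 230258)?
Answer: I*sqrt(16288852214) ≈ 1.2763e+5*I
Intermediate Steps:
J = -16289020564 (J = (-256 - 125526)*(-100756 + 230258) = -125782*129502 = -16289020564)
sqrt(J - 259*(-650)) = sqrt(-16289020564 - 259*(-650)) = sqrt(-16289020564 + 168350) = sqrt(-16288852214) = I*sqrt(16288852214)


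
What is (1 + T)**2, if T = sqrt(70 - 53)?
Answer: (1 + sqrt(17))**2 ≈ 26.246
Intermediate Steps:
T = sqrt(17) ≈ 4.1231
(1 + T)**2 = (1 + sqrt(17))**2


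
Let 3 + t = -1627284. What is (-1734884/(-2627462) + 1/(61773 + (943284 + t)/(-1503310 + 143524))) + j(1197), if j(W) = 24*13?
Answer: 11500871099046022400/36783918239047237 ≈ 312.66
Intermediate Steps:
t = -1627287 (t = -3 - 1627284 = -1627287)
j(W) = 312
(-1734884/(-2627462) + 1/(61773 + (943284 + t)/(-1503310 + 143524))) + j(1197) = (-1734884/(-2627462) + 1/(61773 + (943284 - 1627287)/(-1503310 + 143524))) + 312 = (-1734884*(-1/2627462) + 1/(61773 - 684003/(-1359786))) + 312 = (867442/1313731 + 1/(61773 - 684003*(-1/1359786))) + 312 = (867442/1313731 + 1/(61773 + 228001/453262)) + 312 = (867442/1313731 + 1/(27999581527/453262)) + 312 = (867442/1313731 + 453262/27999581527) + 312 = 24288608463284456/36783918239047237 + 312 = 11500871099046022400/36783918239047237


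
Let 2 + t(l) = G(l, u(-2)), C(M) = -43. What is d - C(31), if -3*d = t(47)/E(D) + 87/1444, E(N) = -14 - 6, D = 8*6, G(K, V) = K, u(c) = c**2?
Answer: 31573/722 ≈ 43.730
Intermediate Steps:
D = 48
t(l) = -2 + l
E(N) = -20
d = 527/722 (d = -((-2 + 47)/(-20) + 87/1444)/3 = -(45*(-1/20) + 87*(1/1444))/3 = -(-9/4 + 87/1444)/3 = -1/3*(-1581/722) = 527/722 ≈ 0.72992)
d - C(31) = 527/722 - 1*(-43) = 527/722 + 43 = 31573/722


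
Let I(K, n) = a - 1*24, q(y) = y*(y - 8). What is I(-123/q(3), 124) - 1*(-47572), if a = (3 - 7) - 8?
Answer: 47536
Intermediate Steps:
q(y) = y*(-8 + y)
a = -12 (a = -4 - 8 = -12)
I(K, n) = -36 (I(K, n) = -12 - 1*24 = -12 - 24 = -36)
I(-123/q(3), 124) - 1*(-47572) = -36 - 1*(-47572) = -36 + 47572 = 47536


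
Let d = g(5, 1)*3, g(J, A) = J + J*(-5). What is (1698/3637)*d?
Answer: -101880/3637 ≈ -28.012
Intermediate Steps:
g(J, A) = -4*J (g(J, A) = J - 5*J = -4*J)
d = -60 (d = -4*5*3 = -20*3 = -60)
(1698/3637)*d = (1698/3637)*(-60) = -101880/3637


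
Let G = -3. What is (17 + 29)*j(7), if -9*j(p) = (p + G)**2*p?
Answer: -5152/9 ≈ -572.44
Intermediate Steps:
j(p) = -p*(-3 + p)**2/9 (j(p) = -(p - 3)**2*p/9 = -(-3 + p)**2*p/9 = -p*(-3 + p)**2/9)
(17 + 29)*j(7) = (17 + 29)*(-1/9*7*(-3 + 7)**2) = 46*(-1/9*7*4**2) = 46*(-1/9*7*16) = 46*(-112/9) = -5152/9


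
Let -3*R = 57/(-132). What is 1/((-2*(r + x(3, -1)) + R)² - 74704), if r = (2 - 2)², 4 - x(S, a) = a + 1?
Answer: -17424/1300567127 ≈ -1.3397e-5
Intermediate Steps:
R = 19/132 (R = -19/(-132) = -19*(-1)/132 = -⅓*(-19/44) = 19/132 ≈ 0.14394)
x(S, a) = 3 - a (x(S, a) = 4 - (a + 1) = 4 - (1 + a) = 4 + (-1 - a) = 3 - a)
r = 0 (r = 0² = 0)
1/((-2*(r + x(3, -1)) + R)² - 74704) = 1/((-2*(0 + (3 - 1*(-1))) + 19/132)² - 74704) = 1/((-2*(0 + (3 + 1)) + 19/132)² - 74704) = 1/((-2*(0 + 4) + 19/132)² - 74704) = 1/((-2*4 + 19/132)² - 74704) = 1/((-8 + 19/132)² - 74704) = 1/((-1037/132)² - 74704) = 1/(1075369/17424 - 74704) = 1/(-1300567127/17424) = -17424/1300567127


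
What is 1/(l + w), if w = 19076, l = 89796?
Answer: 1/108872 ≈ 9.1851e-6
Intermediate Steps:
1/(l + w) = 1/(89796 + 19076) = 1/108872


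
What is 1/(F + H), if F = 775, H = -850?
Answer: -1/75 ≈ -0.013333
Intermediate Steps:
1/(F + H) = 1/(775 - 850) = 1/(-75) = -1/75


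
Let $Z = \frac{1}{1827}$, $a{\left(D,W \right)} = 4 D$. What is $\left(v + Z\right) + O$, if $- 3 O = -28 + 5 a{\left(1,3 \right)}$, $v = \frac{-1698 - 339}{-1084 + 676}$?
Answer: $\frac{1903261}{248472} \approx 7.6599$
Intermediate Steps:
$v = \frac{679}{136}$ ($v = - \frac{2037}{-408} = \left(-2037\right) \left(- \frac{1}{408}\right) = \frac{679}{136} \approx 4.9926$)
$Z = \frac{1}{1827} \approx 0.00054735$
$O = \frac{8}{3}$ ($O = - \frac{-28 + 5 \cdot 4 \cdot 1}{3} = - \frac{-28 + 5 \cdot 4}{3} = - \frac{-28 + 20}{3} = \left(- \frac{1}{3}\right) \left(-8\right) = \frac{8}{3} \approx 2.6667$)
$\left(v + Z\right) + O = \left(\frac{679}{136} + \frac{1}{1827}\right) + \frac{8}{3} = \frac{1240669}{248472} + \frac{8}{3} = \frac{1903261}{248472}$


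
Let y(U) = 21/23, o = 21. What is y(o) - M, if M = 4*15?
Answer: -1359/23 ≈ -59.087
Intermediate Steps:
y(U) = 21/23 (y(U) = 21*(1/23) = 21/23)
M = 60
y(o) - M = 21/23 - 1*60 = 21/23 - 60 = -1359/23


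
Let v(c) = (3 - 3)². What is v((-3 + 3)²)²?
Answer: 0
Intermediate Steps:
v(c) = 0 (v(c) = 0² = 0)
v((-3 + 3)²)² = 0² = 0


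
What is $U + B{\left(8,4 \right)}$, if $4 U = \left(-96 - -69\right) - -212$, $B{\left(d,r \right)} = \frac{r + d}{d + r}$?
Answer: $\frac{189}{4} \approx 47.25$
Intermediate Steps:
$B{\left(d,r \right)} = 1$ ($B{\left(d,r \right)} = \frac{d + r}{d + r} = 1$)
$U = \frac{185}{4}$ ($U = \frac{\left(-96 - -69\right) - -212}{4} = \frac{\left(-96 + 69\right) + 212}{4} = \frac{-27 + 212}{4} = \frac{1}{4} \cdot 185 = \frac{185}{4} \approx 46.25$)
$U + B{\left(8,4 \right)} = \frac{185}{4} + 1 = \frac{189}{4}$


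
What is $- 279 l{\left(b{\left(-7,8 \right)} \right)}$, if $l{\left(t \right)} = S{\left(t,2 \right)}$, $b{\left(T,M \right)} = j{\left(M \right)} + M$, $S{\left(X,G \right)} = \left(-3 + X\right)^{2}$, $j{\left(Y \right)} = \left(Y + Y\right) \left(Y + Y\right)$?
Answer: $-19005759$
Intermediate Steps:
$j{\left(Y \right)} = 4 Y^{2}$ ($j{\left(Y \right)} = 2 Y 2 Y = 4 Y^{2}$)
$b{\left(T,M \right)} = M + 4 M^{2}$ ($b{\left(T,M \right)} = 4 M^{2} + M = M + 4 M^{2}$)
$l{\left(t \right)} = \left(-3 + t\right)^{2}$
$- 279 l{\left(b{\left(-7,8 \right)} \right)} = - 279 \left(-3 + 8 \left(1 + 4 \cdot 8\right)\right)^{2} = - 279 \left(-3 + 8 \left(1 + 32\right)\right)^{2} = - 279 \left(-3 + 8 \cdot 33\right)^{2} = - 279 \left(-3 + 264\right)^{2} = - 279 \cdot 261^{2} = \left(-279\right) 68121 = -19005759$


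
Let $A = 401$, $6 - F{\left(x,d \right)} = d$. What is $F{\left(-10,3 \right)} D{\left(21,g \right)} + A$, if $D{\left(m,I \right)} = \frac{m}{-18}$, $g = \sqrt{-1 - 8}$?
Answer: $\frac{795}{2} \approx 397.5$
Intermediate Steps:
$F{\left(x,d \right)} = 6 - d$
$g = 3 i$ ($g = \sqrt{-9} = 3 i \approx 3.0 i$)
$D{\left(m,I \right)} = - \frac{m}{18}$ ($D{\left(m,I \right)} = m \left(- \frac{1}{18}\right) = - \frac{m}{18}$)
$F{\left(-10,3 \right)} D{\left(21,g \right)} + A = \left(6 - 3\right) \left(\left(- \frac{1}{18}\right) 21\right) + 401 = \left(6 - 3\right) \left(- \frac{7}{6}\right) + 401 = 3 \left(- \frac{7}{6}\right) + 401 = - \frac{7}{2} + 401 = \frac{795}{2}$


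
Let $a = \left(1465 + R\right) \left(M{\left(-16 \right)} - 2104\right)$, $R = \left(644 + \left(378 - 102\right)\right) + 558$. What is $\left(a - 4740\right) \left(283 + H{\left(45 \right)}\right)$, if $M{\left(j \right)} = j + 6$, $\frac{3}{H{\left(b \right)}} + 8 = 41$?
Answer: $-1762592508$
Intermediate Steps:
$H{\left(b \right)} = \frac{1}{11}$ ($H{\left(b \right)} = \frac{3}{-8 + 41} = \frac{3}{33} = 3 \cdot \frac{1}{33} = \frac{1}{11}$)
$R = 1478$ ($R = \left(644 + \left(378 - 102\right)\right) + 558 = \left(644 + 276\right) + 558 = 920 + 558 = 1478$)
$M{\left(j \right)} = 6 + j$
$a = -6221502$ ($a = \left(1465 + 1478\right) \left(\left(6 - 16\right) - 2104\right) = 2943 \left(-10 - 2104\right) = 2943 \left(-2114\right) = -6221502$)
$\left(a - 4740\right) \left(283 + H{\left(45 \right)}\right) = \left(-6221502 - 4740\right) \left(283 + \frac{1}{11}\right) = \left(-6226242\right) \frac{3114}{11} = -1762592508$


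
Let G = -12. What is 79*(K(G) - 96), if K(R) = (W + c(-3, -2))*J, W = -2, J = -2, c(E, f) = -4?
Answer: -6636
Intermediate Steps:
K(R) = 12 (K(R) = (-2 - 4)*(-2) = -6*(-2) = 12)
79*(K(G) - 96) = 79*(12 - 96) = 79*(-84) = -6636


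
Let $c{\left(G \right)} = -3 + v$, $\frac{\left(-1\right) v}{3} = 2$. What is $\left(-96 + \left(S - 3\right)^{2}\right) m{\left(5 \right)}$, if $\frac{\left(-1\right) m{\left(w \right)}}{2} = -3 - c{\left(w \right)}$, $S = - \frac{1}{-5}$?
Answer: $\frac{26448}{25} \approx 1057.9$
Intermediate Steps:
$v = -6$ ($v = \left(-3\right) 2 = -6$)
$c{\left(G \right)} = -9$ ($c{\left(G \right)} = -3 - 6 = -9$)
$S = \frac{1}{5}$ ($S = \left(-1\right) \left(- \frac{1}{5}\right) = \frac{1}{5} \approx 0.2$)
$m{\left(w \right)} = -12$ ($m{\left(w \right)} = - 2 \left(-3 - -9\right) = - 2 \left(-3 + 9\right) = \left(-2\right) 6 = -12$)
$\left(-96 + \left(S - 3\right)^{2}\right) m{\left(5 \right)} = \left(-96 + \left(\frac{1}{5} - 3\right)^{2}\right) \left(-12\right) = \left(-96 + \left(- \frac{14}{5}\right)^{2}\right) \left(-12\right) = \left(-96 + \frac{196}{25}\right) \left(-12\right) = \left(- \frac{2204}{25}\right) \left(-12\right) = \frac{26448}{25}$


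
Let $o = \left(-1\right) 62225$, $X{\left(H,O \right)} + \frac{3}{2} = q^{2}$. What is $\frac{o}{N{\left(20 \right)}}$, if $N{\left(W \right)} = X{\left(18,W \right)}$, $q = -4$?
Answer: $- \frac{124450}{29} \approx -4291.4$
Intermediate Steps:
$X{\left(H,O \right)} = \frac{29}{2}$ ($X{\left(H,O \right)} = - \frac{3}{2} + \left(-4\right)^{2} = - \frac{3}{2} + 16 = \frac{29}{2}$)
$N{\left(W \right)} = \frac{29}{2}$
$o = -62225$
$\frac{o}{N{\left(20 \right)}} = - \frac{62225}{\frac{29}{2}} = \left(-62225\right) \frac{2}{29} = - \frac{124450}{29}$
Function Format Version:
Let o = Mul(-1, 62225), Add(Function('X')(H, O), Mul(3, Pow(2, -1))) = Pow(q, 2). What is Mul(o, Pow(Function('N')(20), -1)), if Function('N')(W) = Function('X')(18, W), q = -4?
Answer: Rational(-124450, 29) ≈ -4291.4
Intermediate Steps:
Function('X')(H, O) = Rational(29, 2) (Function('X')(H, O) = Add(Rational(-3, 2), Pow(-4, 2)) = Add(Rational(-3, 2), 16) = Rational(29, 2))
Function('N')(W) = Rational(29, 2)
o = -62225
Mul(o, Pow(Function('N')(20), -1)) = Mul(-62225, Pow(Rational(29, 2), -1)) = Mul(-62225, Rational(2, 29)) = Rational(-124450, 29)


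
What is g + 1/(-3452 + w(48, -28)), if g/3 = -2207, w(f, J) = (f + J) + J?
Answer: -22908661/3460 ≈ -6621.0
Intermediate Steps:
w(f, J) = f + 2*J (w(f, J) = (J + f) + J = f + 2*J)
g = -6621 (g = 3*(-2207) = -6621)
g + 1/(-3452 + w(48, -28)) = -6621 + 1/(-3452 + (48 + 2*(-28))) = -6621 + 1/(-3452 + (48 - 56)) = -6621 + 1/(-3452 - 8) = -6621 + 1/(-3460) = -6621 - 1/3460 = -22908661/3460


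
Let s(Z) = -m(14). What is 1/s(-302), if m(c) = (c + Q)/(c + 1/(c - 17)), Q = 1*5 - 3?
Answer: -41/48 ≈ -0.85417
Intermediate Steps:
Q = 2 (Q = 5 - 3 = 2)
m(c) = (2 + c)/(c + 1/(-17 + c)) (m(c) = (c + 2)/(c + 1/(c - 17)) = (2 + c)/(c + 1/(-17 + c)))
s(Z) = -48/41 (s(Z) = -(-34 + 14² - 15*14)/(1 + 14² - 17*14) = -(-34 + 196 - 210)/(1 + 196 - 238) = -(-48)/(-41) = -(-1)*(-48)/41 = -1*48/41 = -48/41)
1/s(-302) = 1/(-48/41) = -41/48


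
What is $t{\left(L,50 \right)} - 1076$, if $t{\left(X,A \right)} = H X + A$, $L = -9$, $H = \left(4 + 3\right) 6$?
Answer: $-1404$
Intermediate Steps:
$H = 42$ ($H = 7 \cdot 6 = 42$)
$t{\left(X,A \right)} = A + 42 X$ ($t{\left(X,A \right)} = 42 X + A = A + 42 X$)
$t{\left(L,50 \right)} - 1076 = \left(50 + 42 \left(-9\right)\right) - 1076 = \left(50 - 378\right) - 1076 = -328 - 1076 = -1404$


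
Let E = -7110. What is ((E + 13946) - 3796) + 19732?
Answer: 22772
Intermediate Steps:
((E + 13946) - 3796) + 19732 = ((-7110 + 13946) - 3796) + 19732 = (6836 - 3796) + 19732 = 3040 + 19732 = 22772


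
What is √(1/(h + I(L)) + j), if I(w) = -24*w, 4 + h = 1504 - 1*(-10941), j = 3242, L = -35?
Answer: 11*√4725950883/13281 ≈ 56.939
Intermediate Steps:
h = 12441 (h = -4 + (1504 - 1*(-10941)) = -4 + (1504 + 10941) = -4 + 12445 = 12441)
√(1/(h + I(L)) + j) = √(1/(12441 - 24*(-35)) + 3242) = √(1/(12441 + 840) + 3242) = √(1/13281 + 3242) = √(43057003/13281) = 11*√4725950883/13281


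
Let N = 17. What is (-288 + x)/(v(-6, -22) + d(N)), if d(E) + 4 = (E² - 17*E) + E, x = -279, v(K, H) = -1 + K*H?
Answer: -63/16 ≈ -3.9375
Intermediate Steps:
v(K, H) = -1 + H*K
d(E) = -4 + E² - 16*E (d(E) = -4 + ((E² - 17*E) + E) = -4 + (E² - 16*E) = -4 + E² - 16*E)
(-288 + x)/(v(-6, -22) + d(N)) = (-288 - 279)/((-1 - 22*(-6)) + (-4 + 17² - 16*17)) = -567/((-1 + 132) + (-4 + 289 - 272)) = -567/(131 + 13) = -567/144 = -567*1/144 = -63/16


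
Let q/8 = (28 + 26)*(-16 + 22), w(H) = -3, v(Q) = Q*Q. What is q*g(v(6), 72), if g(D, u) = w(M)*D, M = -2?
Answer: -279936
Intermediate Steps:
v(Q) = Q**2
q = 2592 (q = 8*((28 + 26)*(-16 + 22)) = 8*(54*6) = 8*324 = 2592)
g(D, u) = -3*D
q*g(v(6), 72) = 2592*(-3*6**2) = 2592*(-3*36) = 2592*(-108) = -279936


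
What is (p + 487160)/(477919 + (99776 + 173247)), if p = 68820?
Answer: 277990/375471 ≈ 0.74038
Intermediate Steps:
(p + 487160)/(477919 + (99776 + 173247)) = (68820 + 487160)/(477919 + (99776 + 173247)) = 555980/(477919 + 273023) = 555980/750942 = 555980*(1/750942) = 277990/375471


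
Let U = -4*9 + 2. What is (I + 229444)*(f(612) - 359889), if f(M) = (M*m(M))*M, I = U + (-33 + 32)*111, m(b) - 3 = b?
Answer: 52735255075629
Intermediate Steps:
m(b) = 3 + b
U = -34 (U = -36 + 2 = -34)
I = -145 (I = -34 + (-33 + 32)*111 = -34 - 1*111 = -34 - 111 = -145)
f(M) = M**2*(3 + M) (f(M) = (M*(3 + M))*M = M**2*(3 + M))
(I + 229444)*(f(612) - 359889) = (-145 + 229444)*(612**2*(3 + 612) - 359889) = 229299*(374544*615 - 359889) = 229299*(230344560 - 359889) = 229299*229984671 = 52735255075629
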